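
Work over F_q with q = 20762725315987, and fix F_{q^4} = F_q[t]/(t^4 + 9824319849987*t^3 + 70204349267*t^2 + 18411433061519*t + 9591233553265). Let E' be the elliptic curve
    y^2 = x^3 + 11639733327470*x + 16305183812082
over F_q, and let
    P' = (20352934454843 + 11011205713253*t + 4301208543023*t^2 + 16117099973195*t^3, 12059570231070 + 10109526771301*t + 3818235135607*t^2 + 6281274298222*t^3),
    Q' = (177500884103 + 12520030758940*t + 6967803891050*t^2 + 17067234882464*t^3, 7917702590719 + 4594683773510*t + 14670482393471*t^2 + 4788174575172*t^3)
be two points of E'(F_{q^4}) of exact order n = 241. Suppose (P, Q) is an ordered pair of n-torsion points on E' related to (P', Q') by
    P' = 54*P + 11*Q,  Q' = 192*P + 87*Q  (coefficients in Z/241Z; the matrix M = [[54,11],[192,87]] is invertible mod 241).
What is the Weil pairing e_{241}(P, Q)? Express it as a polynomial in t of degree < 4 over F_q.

Under M = [[54,11],[192,87]] in GL_2(Z/241), e_{241}(P',Q') = e_{241}(P,Q)^(54*87-11*192 mod 241).
Inverting 176 mod 241: 152. Thus e_{241}(P,Q) = e(P',Q')^{152}.
Run Miller on y^2=x^3+11639733327470*x+16305183812082 over F_{20762725315987}: ladder 11110001 (8 bits); e = f_P(D_Q)/f_Q(D_P).
So e_{241}(P',Q') = 12303758568675 + 16342432223969*t + 17949741322365*t^2 + 16279276632983*t^3.
Hence e(P,Q) = 12643702008376 + 16034468009110*t + 9145035163579*t^2 + 13254834777009*t^3 in F_{20762725315987^4}^*.

12643702008376 + 16034468009110*t + 9145035163579*t^2 + 13254834777009*t^3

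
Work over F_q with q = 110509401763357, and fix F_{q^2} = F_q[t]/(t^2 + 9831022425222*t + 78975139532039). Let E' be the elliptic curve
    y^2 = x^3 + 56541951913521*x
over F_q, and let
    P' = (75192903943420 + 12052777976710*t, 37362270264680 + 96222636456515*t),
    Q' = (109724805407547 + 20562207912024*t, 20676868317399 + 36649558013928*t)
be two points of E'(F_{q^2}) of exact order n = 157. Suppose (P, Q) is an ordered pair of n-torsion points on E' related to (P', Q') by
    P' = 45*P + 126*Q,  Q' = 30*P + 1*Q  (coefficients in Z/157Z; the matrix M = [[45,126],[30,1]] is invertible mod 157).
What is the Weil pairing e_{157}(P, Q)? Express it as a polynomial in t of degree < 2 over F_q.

Since e_{157}(P,P)=e_{157}(Q,Q)=1 and e_{157}(Q,P)=e_{157}(P,Q)^{-1}, expanding e_{157}(45*P + 126*Q,30*P + 1*Q) leaves e(P,Q)^det(M).
45*1 - 126*30 = -3735; reduced mod 157: det = 33, inverse 138.
Run Miller on y^2=x^3+56541951913521*x over F_{110509401763357}: ladder 10011101 (8 bits); e = f_P(D_Q)/f_Q(D_P).
Miller gives e_{157}(P',Q') = 95784465909224 + 109963960412845*t in F_{110509401763357^2}.
Thus e_{157}(P,Q) = 66757154834420 + 33834241601557*t.

66757154834420 + 33834241601557*t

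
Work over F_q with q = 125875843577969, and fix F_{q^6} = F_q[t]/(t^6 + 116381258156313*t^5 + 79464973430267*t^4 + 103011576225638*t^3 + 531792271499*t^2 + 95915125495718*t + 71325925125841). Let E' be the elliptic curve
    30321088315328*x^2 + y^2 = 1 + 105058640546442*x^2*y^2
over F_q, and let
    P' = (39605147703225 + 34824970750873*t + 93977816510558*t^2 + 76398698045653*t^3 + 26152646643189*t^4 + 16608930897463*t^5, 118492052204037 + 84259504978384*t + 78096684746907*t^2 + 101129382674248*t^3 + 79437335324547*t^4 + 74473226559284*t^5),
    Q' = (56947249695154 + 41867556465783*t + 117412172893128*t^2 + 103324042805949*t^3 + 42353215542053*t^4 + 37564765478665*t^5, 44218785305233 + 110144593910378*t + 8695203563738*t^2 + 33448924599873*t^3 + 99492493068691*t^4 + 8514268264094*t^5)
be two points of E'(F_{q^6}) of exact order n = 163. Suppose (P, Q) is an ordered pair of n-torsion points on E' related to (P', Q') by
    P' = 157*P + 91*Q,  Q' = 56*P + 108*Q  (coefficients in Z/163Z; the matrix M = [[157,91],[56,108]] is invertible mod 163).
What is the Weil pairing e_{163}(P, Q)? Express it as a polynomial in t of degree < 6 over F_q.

Alternating bilinearity on E[163] (values in mu_{163} in F_{125875843577969^6}) gives e(P',Q') = e(P,Q)^det(M).
157*108 - 91*56 = 11860; reduced mod 163: det = 124, inverse 117.
Map (x,y)_Ed via u=(1+y)/(1-y), v=(1+y)/((1-y)x) to Montgomery A=65492917747316,B=122844774179127; then to (a',b')=(107744850778746,18441224778464).
8-bit Miller (10100011) on E'/F_{125875843577969} with a'=107744850778746, b'=18441224778464: accumulate tangent/chord ratios at Q'+S and P'+S'.
Result: e(P',Q') = 21984799258622 + 4683519079693*t + 110688888740372*t^2 + 118974800286970*t^3 + 31901685292483*t^4 + 80766395108152*t^5.
Thus e_{163}(P,Q) = 58028911164972 + 101199877691411*t + 36214774404832*t^2 + 109269079321217*t^3 + 112268691215161*t^4 + 50009104201164*t^5.

58028911164972 + 101199877691411*t + 36214774404832*t^2 + 109269079321217*t^3 + 112268691215161*t^4 + 50009104201164*t^5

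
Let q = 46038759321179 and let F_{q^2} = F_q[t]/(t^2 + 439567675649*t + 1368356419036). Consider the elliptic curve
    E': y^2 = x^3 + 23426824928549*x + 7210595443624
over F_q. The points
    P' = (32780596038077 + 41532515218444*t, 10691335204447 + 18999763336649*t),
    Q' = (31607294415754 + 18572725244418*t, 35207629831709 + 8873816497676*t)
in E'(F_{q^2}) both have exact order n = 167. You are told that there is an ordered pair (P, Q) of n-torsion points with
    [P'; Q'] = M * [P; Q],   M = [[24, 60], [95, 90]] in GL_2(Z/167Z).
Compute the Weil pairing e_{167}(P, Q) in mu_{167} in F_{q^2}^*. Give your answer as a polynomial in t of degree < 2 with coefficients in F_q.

44337461405049 + 21811156788710*t

Since e_{167}(P,P)=e_{167}(Q,Q)=1 and e_{167}(Q,P)=e_{167}(P,Q)^{-1}, expanding e_{167}(24*P + 60*Q,95*P + 90*Q) leaves e(P,Q)^det(M).
So e_{167}(P,Q) = e_{167}(P',Q')^{86}, since 134*86 = 1 mod 167.
8-bit Miller (10100111) on E'/F_{46038759321179} with a'=23426824928549, b'=7210595443624: accumulate tangent/chord ratios at Q'+S and P'+S'.
The quotient is 22840468579546 + 13404760902442*t.
Finally e_{167}(P,Q) = 44337461405049 + 21811156788710*t.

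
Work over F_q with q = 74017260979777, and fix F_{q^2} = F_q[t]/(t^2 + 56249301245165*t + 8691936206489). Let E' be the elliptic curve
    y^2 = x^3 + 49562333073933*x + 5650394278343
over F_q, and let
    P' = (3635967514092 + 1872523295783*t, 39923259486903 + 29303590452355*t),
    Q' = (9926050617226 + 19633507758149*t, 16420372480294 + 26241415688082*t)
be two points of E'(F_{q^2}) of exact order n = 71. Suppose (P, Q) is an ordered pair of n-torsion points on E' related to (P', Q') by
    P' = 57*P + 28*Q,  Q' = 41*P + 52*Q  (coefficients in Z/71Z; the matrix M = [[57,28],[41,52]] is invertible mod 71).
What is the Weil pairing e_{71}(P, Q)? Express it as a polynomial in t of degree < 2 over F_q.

e_{71}(aP+bQ,cP+dQ) = e_{71}(P,Q)^(ad-bc); with (a,b,c,d)=(57,28,41,52) this gives the det-71 law.
So e_{71}(P,Q) = e_{71}(P',Q')^{26}, since 41*26 = 1 mod 71.
Double-and-add over 1000111: 7-1 doublings, 4-1 additions; each step l_{T,T}/v_{2T} or l_{T,P'}/v at Q'+S for random S.
So e_{71}(P',Q') = 4524169466453 + 35564239130075*t.
Finally e_{71}(P,Q) = 65071800587039 + 43940684985391*t.

65071800587039 + 43940684985391*t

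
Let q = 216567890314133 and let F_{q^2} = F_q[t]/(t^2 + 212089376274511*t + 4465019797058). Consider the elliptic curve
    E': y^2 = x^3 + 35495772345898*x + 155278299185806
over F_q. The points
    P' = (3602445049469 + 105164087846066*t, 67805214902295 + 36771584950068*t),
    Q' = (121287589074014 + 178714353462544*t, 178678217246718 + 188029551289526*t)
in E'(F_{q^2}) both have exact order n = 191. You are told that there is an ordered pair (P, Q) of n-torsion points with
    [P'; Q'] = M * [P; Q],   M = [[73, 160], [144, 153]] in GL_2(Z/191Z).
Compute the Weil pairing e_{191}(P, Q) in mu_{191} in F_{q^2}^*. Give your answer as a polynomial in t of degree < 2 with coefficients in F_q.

Under M = [[73,160],[144,153]] in GL_2(Z/191), e_{191}(P',Q') = e_{191}(P,Q)^(73*153-160*144 mod 191).
73*153 - 160*144 = -11871; reduced mod 191: det = 162, inverse 79.
Double-and-add over 10111111: 8-1 doublings, 7-1 additions; each step l_{T,T}/v_{2T} or l_{T,P'}/v at Q'+S for random S.
The quotient is 195038879196445 + 32581332395152*t.
Thus e_{191}(P,Q) = 208002414343766 + 205412661945074*t.

208002414343766 + 205412661945074*t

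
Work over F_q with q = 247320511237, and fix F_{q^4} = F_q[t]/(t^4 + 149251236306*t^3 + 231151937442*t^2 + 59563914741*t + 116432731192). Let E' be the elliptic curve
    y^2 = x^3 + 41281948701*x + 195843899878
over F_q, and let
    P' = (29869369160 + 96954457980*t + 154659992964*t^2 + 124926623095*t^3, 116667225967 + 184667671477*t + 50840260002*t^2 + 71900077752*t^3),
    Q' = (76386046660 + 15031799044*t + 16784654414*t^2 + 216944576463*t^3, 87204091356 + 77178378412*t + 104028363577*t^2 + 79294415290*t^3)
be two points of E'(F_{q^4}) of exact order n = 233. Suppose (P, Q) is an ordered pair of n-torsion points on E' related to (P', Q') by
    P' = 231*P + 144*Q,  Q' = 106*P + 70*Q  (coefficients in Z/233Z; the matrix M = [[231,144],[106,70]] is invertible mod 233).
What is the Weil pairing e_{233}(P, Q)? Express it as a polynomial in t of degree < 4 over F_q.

196782460620 + 22568383567*t + 207013398961*t^2 + 53948894037*t^3

The 233-Weil pairing on E[233] over F_{247320511237} is alternating-bilinear: e_{233}(P',Q') = e_{233}(P,Q)^det(M).
Inverting 207 mod 233: 224. Thus e_{233}(P,Q) = e(P',Q')^{224}.
8-bit Miller (11101001) on E'/F_{247320511237} with a'=41281948701, b'=195843899878: accumulate tangent/chord ratios at Q'+S and P'+S'.
f_P(D_Q)/f_Q(D_P) = 130582372996 + 68035076321*t + 188672198252*t^2 + 198733607441*t^3.
(130582372996 + 68035076321*t + 188672198252*t^2 + 198733607441*t^3)^{224} mod (247320511237,f) = 196782460620 + 22568383567*t + 207013398961*t^2 + 53948894037*t^3.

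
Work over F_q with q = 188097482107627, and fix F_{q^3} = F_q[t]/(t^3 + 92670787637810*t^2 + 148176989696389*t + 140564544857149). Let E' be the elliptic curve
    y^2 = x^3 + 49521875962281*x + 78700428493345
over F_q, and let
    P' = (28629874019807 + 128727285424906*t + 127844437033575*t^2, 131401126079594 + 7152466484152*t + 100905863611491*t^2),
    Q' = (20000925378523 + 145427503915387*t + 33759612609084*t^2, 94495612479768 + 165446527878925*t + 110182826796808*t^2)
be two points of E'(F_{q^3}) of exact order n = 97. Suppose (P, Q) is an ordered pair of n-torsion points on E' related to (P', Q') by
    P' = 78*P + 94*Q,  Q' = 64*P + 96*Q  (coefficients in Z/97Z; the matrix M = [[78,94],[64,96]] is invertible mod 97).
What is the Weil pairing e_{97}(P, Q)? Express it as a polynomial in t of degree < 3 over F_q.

42859034548713 + 53421477662727*t + 118846256685989*t^2

Alternating bilinearity on E[97] (values in mu_{97} in F_{188097482107627^3}) gives e(P',Q') = e(P,Q)^det(M).
Inverting 17 mod 97: 40. Thus e_{97}(P,Q) = e(P',Q')^{40}.
7-bit Miller (1100001) on E'/F_{188097482107627} with a'=49521875962281, b'=78700428493345: accumulate tangent/chord ratios at Q'+S and P'+S'.
So e_{97}(P',Q') = 187407088136325 + 135846307752585*t + 23402689677909*t^2.
Hence e(P,Q) = 42859034548713 + 53421477662727*t + 118846256685989*t^2 in F_{188097482107627^3}^*.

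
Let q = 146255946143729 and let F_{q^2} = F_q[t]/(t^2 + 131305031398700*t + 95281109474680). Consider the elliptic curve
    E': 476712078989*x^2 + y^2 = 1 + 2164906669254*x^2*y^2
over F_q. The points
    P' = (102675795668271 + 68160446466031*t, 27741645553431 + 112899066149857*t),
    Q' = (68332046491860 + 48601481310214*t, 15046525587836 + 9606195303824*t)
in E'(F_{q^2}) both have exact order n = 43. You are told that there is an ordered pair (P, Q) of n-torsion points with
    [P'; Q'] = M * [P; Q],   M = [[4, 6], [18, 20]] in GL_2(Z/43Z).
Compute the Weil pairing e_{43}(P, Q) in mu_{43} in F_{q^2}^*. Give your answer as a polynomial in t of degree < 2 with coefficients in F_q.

Since e_{43}(P,P)=e_{43}(Q,Q)=1 and e_{43}(Q,P)=e_{43}(P,Q)^{-1}, expanding e_{43}(4*P + 6*Q,18*P + 20*Q) leaves e(P,Q)^det(M).
4*20 - 6*18 = -28; reduced mod 43: det = 15, inverse 23.
Edwards a_E,d_E -> Montgomery A=133929955146148,B=6881567888287 -> Weierstrass 15022292146126,123748075471786 via alpha=122320224911148,beta=36141937888366.
n = 43 = (101011)_2 (6 bits, wt 4); accumulate f_{43,P'}(Q'+S)/f_{43,P'}(S) along the 5-step ladder.
The quotient is 105027506577690 + 69560048047773*t.
Thus e_{43}(P,Q) = 100771670981907 + 37988286640904*t.

100771670981907 + 37988286640904*t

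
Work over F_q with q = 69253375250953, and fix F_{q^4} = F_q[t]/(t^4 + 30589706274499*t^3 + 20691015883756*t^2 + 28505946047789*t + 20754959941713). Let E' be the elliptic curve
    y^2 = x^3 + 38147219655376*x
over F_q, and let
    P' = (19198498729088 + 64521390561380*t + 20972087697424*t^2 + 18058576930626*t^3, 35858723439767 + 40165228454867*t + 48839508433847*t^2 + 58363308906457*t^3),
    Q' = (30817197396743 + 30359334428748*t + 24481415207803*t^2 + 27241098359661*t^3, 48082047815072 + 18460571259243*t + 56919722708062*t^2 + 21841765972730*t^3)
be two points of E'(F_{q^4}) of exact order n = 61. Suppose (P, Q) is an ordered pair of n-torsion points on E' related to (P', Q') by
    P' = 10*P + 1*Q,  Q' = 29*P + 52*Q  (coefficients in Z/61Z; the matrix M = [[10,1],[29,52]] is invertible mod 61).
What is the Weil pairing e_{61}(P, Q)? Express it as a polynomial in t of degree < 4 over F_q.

e_{61}(aP+bQ,cP+dQ) = e_{61}(P,Q)^(ad-bc); with (a,b,c,d)=(10,1,29,52) this gives the det-61 law.
det(M) mod 61 = 3; its inverse in (Z/61)^* is 41 (check: 3*41 mod 61 = 1).
n = 61 = (111101)_2 (6 bits, wt 5); accumulate f_{61,P'}(Q'+S)/f_{61,P'}(S) along the 5-step ladder.
e_{61}(P',Q') = 58320806942136 + 58402967088781*t + 35948687205374*t^2 + 60796496686258*t^3.
Finally e_{61}(P,Q) = 59777959526880 + 42593757785869*t + 52080163621181*t^2 + 61978641525894*t^3.

59777959526880 + 42593757785869*t + 52080163621181*t^2 + 61978641525894*t^3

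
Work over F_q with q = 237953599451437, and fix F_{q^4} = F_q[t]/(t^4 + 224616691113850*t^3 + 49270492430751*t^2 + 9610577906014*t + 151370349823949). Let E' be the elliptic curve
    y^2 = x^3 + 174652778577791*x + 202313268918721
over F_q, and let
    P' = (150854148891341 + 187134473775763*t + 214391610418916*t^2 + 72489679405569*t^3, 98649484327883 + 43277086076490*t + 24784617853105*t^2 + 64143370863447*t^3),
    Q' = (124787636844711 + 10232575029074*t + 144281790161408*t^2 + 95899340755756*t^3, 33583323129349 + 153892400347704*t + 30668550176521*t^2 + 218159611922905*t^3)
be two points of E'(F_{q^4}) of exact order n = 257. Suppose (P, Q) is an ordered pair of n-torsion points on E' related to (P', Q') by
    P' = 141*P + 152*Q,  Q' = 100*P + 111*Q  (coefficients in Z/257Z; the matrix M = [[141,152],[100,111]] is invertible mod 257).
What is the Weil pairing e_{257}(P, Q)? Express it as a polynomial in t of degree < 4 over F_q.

185237628777703 + 167759903248269*t + 197879952140883*t^2 + 177720827687852*t^3

e_{257}(aP+bQ,cP+dQ) = e_{257}(P,Q)^(ad-bc); with (a,b,c,d)=(141,152,100,111) this gives the det-257 law.
141*111 - 152*100 = 451; reduced mod 257: det = 194, inverse 155.
Build f_{257,P'} and f_{257,Q'} via the 9-bit ladder of 257=100000001_2; evaluate at shifted divisors; quotient in F_{237953599451437^4}.
Result: e(P',Q') = 34735201934518 + 26956980766248*t + 236002369486589*t^2 + 74503884105018*t^3.
(34735201934518 + 26956980766248*t + 236002369486589*t^2 + 74503884105018*t^3)^{155} mod (237953599451437,f) = 185237628777703 + 167759903248269*t + 197879952140883*t^2 + 177720827687852*t^3.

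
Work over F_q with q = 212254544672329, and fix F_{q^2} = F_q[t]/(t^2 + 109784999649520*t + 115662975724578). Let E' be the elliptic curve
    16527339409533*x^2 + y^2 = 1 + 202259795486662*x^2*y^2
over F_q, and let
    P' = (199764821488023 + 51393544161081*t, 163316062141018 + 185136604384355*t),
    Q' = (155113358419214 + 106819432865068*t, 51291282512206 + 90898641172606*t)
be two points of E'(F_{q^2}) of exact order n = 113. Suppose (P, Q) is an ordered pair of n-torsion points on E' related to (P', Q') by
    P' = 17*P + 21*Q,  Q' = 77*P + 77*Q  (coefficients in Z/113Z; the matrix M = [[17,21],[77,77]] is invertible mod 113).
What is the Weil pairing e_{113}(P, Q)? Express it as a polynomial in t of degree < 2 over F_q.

Alternating bilinearity on E[113] (values in mu_{113} in F_{212254544672329^2}) gives e(P',Q') = e(P,Q)^det(M).
det(M) mod 113 = 31; its inverse in (Z/113)^* is 62 (check: 31*62 mod 113 = 1).
Edwards->Montgomery: u=(1+y)/(1-y), v=u/x -> 63559609917915v^2=u^3+104269033721010u^2+u; then x_W=6630522148800u+1088765037311: y^2=x^3+160383474445717*x+178036201955451.
Build f_{113,P'} and f_{113,Q'} via the 7-bit ladder of 113=1110001_2; evaluate at shifted divisors; quotient in F_{212254544672329^2}.
Miller gives e_{113}(P',Q') = 105634013723927 + 87899976321009*t in F_{212254544672329^2}.
(105634013723927 + 87899976321009*t)^{62} mod (212254544672329,f) = 155555211947858 + 155760967693830*t.

155555211947858 + 155760967693830*t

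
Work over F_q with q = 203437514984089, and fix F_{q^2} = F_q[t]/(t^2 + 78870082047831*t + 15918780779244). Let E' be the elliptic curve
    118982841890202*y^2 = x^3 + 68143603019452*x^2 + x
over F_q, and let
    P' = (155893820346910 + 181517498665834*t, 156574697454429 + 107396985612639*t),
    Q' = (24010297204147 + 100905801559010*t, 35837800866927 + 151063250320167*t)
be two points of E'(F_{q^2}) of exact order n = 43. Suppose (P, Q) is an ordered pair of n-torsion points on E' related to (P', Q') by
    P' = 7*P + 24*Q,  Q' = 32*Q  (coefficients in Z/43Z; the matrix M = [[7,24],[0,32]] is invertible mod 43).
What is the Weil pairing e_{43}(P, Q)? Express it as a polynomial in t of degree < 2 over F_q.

180454984927266 + 103776059037791*t

Under M = [[7,24],[0,32]] in GL_2(Z/43), e_{43}(P',Q') = e_{43}(P,Q)^(7*32-24*0 mod 43).
Inverting 9 mod 43: 24. Thus e_{43}(P,Q) = e(P',Q')^{24}.
Set x_W=86049301602639*u+92551645332138, y_W=86049301602639*v; then E': y_W^2=x_W^3+143533203482083*x_W+120758080447671.
6-bit Miller (101011) on E'/F_{203437514984089} with a'=143533203482083, b'=120758080447671: accumulate tangent/chord ratios at Q'+S and P'+S'.
f_P(D_Q)/f_Q(D_P) = 123245739802820 + 59493977235996*t.
(123245739802820 + 59493977235996*t)^{24} mod (203437514984089,f) = 180454984927266 + 103776059037791*t.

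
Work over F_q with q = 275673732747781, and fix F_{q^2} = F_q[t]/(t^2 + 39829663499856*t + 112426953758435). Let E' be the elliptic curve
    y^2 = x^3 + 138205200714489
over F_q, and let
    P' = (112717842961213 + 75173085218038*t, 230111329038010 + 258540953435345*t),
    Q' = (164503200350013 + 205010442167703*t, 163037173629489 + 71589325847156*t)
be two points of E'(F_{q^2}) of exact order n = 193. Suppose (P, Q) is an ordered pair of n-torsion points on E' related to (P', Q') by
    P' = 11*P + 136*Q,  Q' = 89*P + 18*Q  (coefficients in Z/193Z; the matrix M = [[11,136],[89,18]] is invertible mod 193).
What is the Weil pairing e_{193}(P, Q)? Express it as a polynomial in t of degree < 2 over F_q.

222767402695114 + 133264150446090*t

e_{193}(aP+bQ,cP+dQ) = e_{193}(P,Q)^(ad-bc); with (a,b,c,d)=(11,136,89,18) this gives the det-193 law.
det(M) mod 193 = 60; its inverse in (Z/193)^* is 74 (check: 60*74 mod 193 = 1).
Double-and-add over 11000001: 8-1 doublings, 3-1 additions; each step l_{T,T}/v_{2T} or l_{T,P'}/v at Q'+S for random S.
The quotient is 133566522121794 + 99124841367620*t.
e_{193}(P,Q) = (133566522121794 + 99124841367620*t)^{74} = 222767402695114 + 133264150446090*t.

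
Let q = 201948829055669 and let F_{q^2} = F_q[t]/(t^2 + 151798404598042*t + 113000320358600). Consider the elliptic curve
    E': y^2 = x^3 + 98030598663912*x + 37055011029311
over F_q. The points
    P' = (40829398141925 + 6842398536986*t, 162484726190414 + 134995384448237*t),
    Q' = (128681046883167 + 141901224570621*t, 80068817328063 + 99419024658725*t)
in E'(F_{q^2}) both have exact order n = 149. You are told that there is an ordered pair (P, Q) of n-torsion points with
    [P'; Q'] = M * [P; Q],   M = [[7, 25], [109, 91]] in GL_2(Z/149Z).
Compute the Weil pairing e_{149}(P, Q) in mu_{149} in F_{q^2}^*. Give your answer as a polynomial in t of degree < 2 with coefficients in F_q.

e_{149}(aP+bQ,cP+dQ) = e_{149}(P,Q)^(ad-bc); with (a,b,c,d)=(7,25,109,91) this gives the det-149 law.
Hence e(P,Q) = e(P',Q')^{74} where 74 = 147^{-1} mod 149.
8-bit Miller (10010101) on E'/F_{201948829055669} with a'=98030598663912, b'=37055011029311: accumulate tangent/chord ratios at Q'+S and P'+S'.
Result: e(P',Q') = 139235356001130 + 39620932088578*t.
(139235356001130 + 39620932088578*t)^{74} mod (201948829055669,f) = 143786925898297 + 73614279809069*t.

143786925898297 + 73614279809069*t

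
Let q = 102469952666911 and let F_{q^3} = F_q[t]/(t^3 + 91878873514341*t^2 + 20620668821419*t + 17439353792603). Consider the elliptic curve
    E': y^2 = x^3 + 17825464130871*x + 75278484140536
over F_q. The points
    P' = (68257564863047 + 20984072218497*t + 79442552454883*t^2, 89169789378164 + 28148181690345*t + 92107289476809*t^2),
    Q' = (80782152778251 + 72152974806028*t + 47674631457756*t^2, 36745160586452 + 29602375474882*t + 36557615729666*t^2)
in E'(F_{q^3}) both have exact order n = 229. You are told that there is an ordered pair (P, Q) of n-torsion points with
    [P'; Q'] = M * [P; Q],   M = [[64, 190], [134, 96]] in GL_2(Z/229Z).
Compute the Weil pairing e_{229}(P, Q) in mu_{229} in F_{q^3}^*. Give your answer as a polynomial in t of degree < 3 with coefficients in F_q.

The 229-Weil pairing on E[229] over F_{102469952666911} is alternating-bilinear: e_{229}(P',Q') = e_{229}(P,Q)^det(M).
Inverting 149 mod 229: 83. Thus e_{229}(P,Q) = e(P',Q')^{83}.
Run Miller on y^2=x^3+17825464130871*x+75278484140536 over F_{102469952666911}: ladder 11100101 (8 bits); e = f_P(D_Q)/f_Q(D_P).
Miller gives e_{229}(P',Q') = 25315148295082 + 63098428638390*t + 60488093008327*t^2 in F_{102469952666911^3}.
Finally e_{229}(P,Q) = 76814973777517 + 78668853326450*t + 39116377898999*t^2.

76814973777517 + 78668853326450*t + 39116377898999*t^2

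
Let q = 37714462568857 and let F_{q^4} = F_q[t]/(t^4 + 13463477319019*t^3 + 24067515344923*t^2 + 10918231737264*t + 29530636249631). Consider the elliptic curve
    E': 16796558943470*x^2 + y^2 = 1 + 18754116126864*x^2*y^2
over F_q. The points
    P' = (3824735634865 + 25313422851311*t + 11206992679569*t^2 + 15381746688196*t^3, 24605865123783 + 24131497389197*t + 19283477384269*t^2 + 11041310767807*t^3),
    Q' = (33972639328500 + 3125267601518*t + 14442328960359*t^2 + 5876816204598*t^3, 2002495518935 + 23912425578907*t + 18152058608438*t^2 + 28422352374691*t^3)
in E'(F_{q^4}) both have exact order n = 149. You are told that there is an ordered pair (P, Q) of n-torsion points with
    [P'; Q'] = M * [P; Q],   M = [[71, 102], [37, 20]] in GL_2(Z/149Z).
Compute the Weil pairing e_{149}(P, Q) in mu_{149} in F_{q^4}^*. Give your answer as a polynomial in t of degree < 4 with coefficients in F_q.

Under M = [[71,102],[37,20]] in GL_2(Z/149), e_{149}(P',Q') = e_{149}(P,Q)^(71*20-102*37 mod 149).
Inverting 30 mod 149: 5. Thus e_{149}(P,Q) = e(P',Q')^{5}.
Edwards->Montgomery: u=(1+y)/(1-y), v=u/x -> 24537587209071v^2=u^3+18532094907885u^2+u; then x_W=18367841988580u+31068087557627: y^2=x^3+32032831522174*x+34831082822679.
Double-and-add over 10010101: 8-1 doublings, 4-1 additions; each step l_{T,T}/v_{2T} or l_{T,P'}/v at Q'+S for random S.
f_P(D_Q)/f_Q(D_P) = 36739520287452 + 3938403110801*t + 3497890066992*t^2 + 589563675848*t^3.
(36739520287452 + 3938403110801*t + 3497890066992*t^2 + 589563675848*t^3)^{5} mod (37714462568857,f) = 24878392234175 + 5025671041423*t + 1174926689609*t^2 + 10288947855311*t^3.

24878392234175 + 5025671041423*t + 1174926689609*t^2 + 10288947855311*t^3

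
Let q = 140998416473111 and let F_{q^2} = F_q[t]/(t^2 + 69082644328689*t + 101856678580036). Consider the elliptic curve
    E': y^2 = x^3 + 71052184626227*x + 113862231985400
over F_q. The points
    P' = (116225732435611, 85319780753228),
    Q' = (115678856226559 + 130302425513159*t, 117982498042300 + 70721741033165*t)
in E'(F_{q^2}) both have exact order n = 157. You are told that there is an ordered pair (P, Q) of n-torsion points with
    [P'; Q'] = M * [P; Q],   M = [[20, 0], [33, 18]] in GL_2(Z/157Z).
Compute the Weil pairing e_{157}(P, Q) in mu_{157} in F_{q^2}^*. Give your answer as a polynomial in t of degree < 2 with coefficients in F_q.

Under M = [[20,0],[33,18]] in GL_2(Z/157), e_{157}(P',Q') = e_{157}(P,Q)^(20*18-0*33 mod 157).
det M = 20*18 - 0*33 = 360 = 46 (mod 157); 46^{-1} = 99 (mod 157).
n = 157 = (10011101)_2 (8 bits, wt 5); accumulate f_{157,P'}(Q'+S)/f_{157,P'}(S) along the 7-step ladder.
e_{157}(P',Q') = 51723060102191 + 47183190393343*t.
e_{157}(P,Q) = (51723060102191 + 47183190393343*t)^{99} = 109163646739539 + 32477479601685*t.

109163646739539 + 32477479601685*t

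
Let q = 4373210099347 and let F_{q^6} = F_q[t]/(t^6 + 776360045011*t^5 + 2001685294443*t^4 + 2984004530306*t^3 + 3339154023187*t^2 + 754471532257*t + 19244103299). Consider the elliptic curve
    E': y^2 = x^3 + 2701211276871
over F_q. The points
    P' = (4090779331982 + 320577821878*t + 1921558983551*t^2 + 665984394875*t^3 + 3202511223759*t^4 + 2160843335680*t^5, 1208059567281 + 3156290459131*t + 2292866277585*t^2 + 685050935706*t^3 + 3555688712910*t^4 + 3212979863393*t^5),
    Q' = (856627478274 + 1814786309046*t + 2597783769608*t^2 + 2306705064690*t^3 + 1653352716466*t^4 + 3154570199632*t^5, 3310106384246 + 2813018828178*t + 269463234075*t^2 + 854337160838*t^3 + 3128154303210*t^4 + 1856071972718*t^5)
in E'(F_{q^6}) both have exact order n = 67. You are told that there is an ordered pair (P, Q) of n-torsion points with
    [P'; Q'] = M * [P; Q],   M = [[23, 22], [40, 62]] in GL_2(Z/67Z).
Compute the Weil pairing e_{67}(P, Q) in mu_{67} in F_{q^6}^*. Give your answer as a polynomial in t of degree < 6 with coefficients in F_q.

e_{67}(aP+bQ,cP+dQ) = e_{67}(P,Q)^(ad-bc); with (a,b,c,d)=(23,22,40,62) this gives the det-67 law.
Inverting 10 mod 67: 47. Thus e_{67}(P,Q) = e(P',Q')^{47}.
Run Miller on y^2=x^3+2701211276871 over F_{4373210099347}: ladder 1000011 (7 bits); e = f_P(D_Q)/f_Q(D_P).
e_{67}(P',Q') = 3129583360354 + 2216700667031*t + 131220397420*t^2 + 43042572954*t^3 + 1495869636221*t^4 + 1945770892036*t^5.
Raise to 47: e(P,Q) = 813757712883 + 134706757937*t + 2944550848334*t^2 + 2698052652706*t^3 + 3226726292477*t^4 + 2831707657305*t^5 in mu_{67}.

813757712883 + 134706757937*t + 2944550848334*t^2 + 2698052652706*t^3 + 3226726292477*t^4 + 2831707657305*t^5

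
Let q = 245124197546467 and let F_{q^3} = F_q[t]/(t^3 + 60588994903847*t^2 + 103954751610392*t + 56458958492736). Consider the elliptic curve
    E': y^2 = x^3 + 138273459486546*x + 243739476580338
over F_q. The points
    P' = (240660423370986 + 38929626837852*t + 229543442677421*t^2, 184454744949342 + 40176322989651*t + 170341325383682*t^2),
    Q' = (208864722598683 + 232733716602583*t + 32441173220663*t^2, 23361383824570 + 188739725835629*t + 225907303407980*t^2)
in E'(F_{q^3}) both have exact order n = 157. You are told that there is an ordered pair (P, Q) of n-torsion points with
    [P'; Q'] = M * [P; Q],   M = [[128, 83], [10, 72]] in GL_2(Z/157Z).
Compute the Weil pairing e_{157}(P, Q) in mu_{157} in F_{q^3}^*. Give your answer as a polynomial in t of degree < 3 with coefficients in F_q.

42209113099186 + 187802861094195*t + 194152687799809*t^2

Alternating bilinearity on E[157] (values in mu_{157} in F_{245124197546467^3}) gives e(P',Q') = e(P,Q)^det(M).
det M = 128*72 - 83*10 = 8386 = 65 (mod 157); 65^{-1} = 29 (mod 157).
n = 157 = (10011101)_2 (8 bits, wt 5); accumulate f_{157,P'}(Q'+S)/f_{157,P'}(S) along the 7-step ladder.
e_{157}(P',Q') = 85901446932283 + 53988668996327*t + 129934679732676*t^2.
Finally e_{157}(P,Q) = 42209113099186 + 187802861094195*t + 194152687799809*t^2.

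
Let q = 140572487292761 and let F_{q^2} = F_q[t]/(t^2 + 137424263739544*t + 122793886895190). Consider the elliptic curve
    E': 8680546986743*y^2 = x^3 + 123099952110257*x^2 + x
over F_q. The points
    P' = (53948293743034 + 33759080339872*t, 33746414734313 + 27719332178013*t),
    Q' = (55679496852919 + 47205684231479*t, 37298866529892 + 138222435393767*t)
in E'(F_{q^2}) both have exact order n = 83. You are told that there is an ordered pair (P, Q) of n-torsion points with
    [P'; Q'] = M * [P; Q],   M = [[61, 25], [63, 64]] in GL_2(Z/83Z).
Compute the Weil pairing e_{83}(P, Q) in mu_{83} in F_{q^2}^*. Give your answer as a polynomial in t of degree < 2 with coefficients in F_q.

33927740781649 + 82579569774840*t

Under M = [[61,25],[63,64]] in GL_2(Z/83), e_{83}(P',Q') = e_{83}(P,Q)^(61*64-25*63 mod 83).
61*64 - 25*63 = 2329; reduced mod 83: det = 5, inverse 50.
(x,y)|->(44938099482913x+131522823662467,44938099482913y) sends E' to y^2=x^3+73378536312986*x+13242274428815.
Run Miller on y^2=x^3+73378536312986*x+13242274428815 over F_{140572487292761}: ladder 1010011 (7 bits); e = f_P(D_Q)/f_Q(D_P).
Miller gives e_{83}(P',Q') = 35096260143512 + 118957770612195*t in F_{140572487292761^2}.
Raise to 50: e(P,Q) = 33927740781649 + 82579569774840*t in mu_{83}.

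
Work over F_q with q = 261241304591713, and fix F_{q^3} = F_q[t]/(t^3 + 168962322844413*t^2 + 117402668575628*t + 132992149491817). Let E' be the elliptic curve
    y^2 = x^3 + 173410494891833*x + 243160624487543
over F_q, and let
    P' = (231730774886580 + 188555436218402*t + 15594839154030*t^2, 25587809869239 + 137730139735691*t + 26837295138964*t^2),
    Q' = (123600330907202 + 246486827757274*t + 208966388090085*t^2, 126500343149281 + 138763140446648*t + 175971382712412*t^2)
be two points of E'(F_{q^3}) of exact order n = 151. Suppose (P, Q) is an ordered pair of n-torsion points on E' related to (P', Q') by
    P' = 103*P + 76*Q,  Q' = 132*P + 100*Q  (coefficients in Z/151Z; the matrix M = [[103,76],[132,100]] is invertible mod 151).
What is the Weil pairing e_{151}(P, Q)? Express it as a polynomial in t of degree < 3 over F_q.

e_{151} is bilinear + alternating on E[151], so e_{151}(103*P + 76*Q, 132*P + 100*Q) = e_{151}(P,Q)^(103*100-76*132).
det M = 103*100 - 76*132 = 268 = 117 (mod 151); 117^{-1} = 111 (mod 151).
Miller loop for e_{151} over F_{261241304591713^3}: bits of 151 = 10010111; 7 double steps + 4 add steps, l/v at each.
So e_{151}(P',Q') = 96022803886072 + 205447039712010*t + 148280180300873*t^2.
Raise to 111: e(P,Q) = 247830780319053 + 4902581400564*t + 23004679886426*t^2 in mu_{151}.

247830780319053 + 4902581400564*t + 23004679886426*t^2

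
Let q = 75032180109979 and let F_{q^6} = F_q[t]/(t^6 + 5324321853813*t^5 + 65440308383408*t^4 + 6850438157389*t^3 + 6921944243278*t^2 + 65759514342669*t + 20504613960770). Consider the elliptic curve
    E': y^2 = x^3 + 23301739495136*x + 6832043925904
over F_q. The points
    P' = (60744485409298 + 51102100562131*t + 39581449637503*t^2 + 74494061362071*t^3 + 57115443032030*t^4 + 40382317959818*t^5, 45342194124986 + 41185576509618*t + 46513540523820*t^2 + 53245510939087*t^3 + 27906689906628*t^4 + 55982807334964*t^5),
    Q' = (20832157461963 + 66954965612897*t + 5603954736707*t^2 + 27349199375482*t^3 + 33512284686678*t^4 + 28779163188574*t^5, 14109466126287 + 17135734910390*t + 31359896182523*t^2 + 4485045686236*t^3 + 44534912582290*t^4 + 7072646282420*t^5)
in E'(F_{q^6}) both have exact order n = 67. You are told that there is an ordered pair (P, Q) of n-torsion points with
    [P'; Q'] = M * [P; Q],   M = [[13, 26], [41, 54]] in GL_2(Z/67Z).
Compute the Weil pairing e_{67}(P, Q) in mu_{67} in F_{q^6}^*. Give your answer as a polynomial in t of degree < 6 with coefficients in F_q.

e_{67} is bilinear + alternating on E[67], so e_{67}(13*P + 26*Q, 41*P + 54*Q) = e_{67}(P,Q)^(13*54-26*41).
Hence e(P,Q) = e(P',Q')^{30} where 30 = 38^{-1} mod 67.
7-bit Miller (1000011) on E'/F_{75032180109979} with a'=23301739495136, b'=6832043925904: accumulate tangent/chord ratios at Q'+S and P'+S'.
e_{67}(P',Q') = 64425633374209 + 43911761799318*t + 72939829326985*t^2 + 14905428364452*t^3 + 9551053185090*t^4 + 31000703329941*t^5.
(64425633374209 + 43911761799318*t + 72939829326985*t^2 + 14905428364452*t^3 + 9551053185090*t^4 + 31000703329941*t^5)^{30} mod (75032180109979,f) = 31055991292304 + 40730531230246*t + 63043165947475*t^2 + 59409698154531*t^3 + 32235839452360*t^4 + 32828269799811*t^5.

31055991292304 + 40730531230246*t + 63043165947475*t^2 + 59409698154531*t^3 + 32235839452360*t^4 + 32828269799811*t^5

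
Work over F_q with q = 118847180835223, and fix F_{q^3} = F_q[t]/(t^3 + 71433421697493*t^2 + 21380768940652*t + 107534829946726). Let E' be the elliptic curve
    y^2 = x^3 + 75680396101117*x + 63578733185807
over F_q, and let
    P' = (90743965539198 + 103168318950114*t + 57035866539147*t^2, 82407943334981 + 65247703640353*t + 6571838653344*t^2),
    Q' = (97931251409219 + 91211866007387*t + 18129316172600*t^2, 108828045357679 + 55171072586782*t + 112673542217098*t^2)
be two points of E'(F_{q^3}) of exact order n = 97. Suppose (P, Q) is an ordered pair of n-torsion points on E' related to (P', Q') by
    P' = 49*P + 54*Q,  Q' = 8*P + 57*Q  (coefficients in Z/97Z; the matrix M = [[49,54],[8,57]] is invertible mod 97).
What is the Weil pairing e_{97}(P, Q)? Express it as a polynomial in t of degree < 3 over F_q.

The 97-Weil pairing on E[97] over F_{118847180835223} is alternating-bilinear: e_{97}(P',Q') = e_{97}(P,Q)^det(M).
det(M) mod 97 = 33; its inverse in (Z/97)^* is 50 (check: 33*50 mod 97 = 1).
Build f_{97,P'} and f_{97,Q'} via the 7-bit ladder of 97=1100001_2; evaluate at shifted divisors; quotient in F_{118847180835223^3}.
Result: e(P',Q') = 37082319264672 + 8828016767538*t + 14025434991510*t^2.
Finally e_{97}(P,Q) = 25930780889571 + 18239334792557*t + 43755021156413*t^2.

25930780889571 + 18239334792557*t + 43755021156413*t^2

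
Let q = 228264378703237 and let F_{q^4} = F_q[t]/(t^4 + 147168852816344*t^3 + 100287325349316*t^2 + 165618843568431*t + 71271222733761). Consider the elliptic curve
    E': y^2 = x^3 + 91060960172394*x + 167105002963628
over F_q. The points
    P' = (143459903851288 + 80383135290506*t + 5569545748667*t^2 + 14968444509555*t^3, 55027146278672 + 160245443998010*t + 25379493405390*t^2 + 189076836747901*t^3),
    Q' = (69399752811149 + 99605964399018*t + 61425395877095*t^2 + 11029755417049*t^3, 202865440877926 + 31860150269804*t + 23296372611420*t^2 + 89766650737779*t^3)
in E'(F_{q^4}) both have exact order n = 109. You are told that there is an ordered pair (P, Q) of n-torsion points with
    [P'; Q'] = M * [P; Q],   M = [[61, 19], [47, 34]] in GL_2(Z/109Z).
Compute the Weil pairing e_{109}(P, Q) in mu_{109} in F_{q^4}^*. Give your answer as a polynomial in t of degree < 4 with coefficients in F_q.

158959762696130 + 35682475994713*t + 59002172513196*t^2 + 72592211571551*t^3

Since e_{109}(P,P)=e_{109}(Q,Q)=1 and e_{109}(Q,P)=e_{109}(P,Q)^{-1}, expanding e_{109}(61*P + 19*Q,47*P + 34*Q) leaves e(P,Q)^det(M).
det M = 61*34 - 19*47 = 1181 = 91 (mod 109); 91^{-1} = 6 (mod 109).
Run Miller on y^2=x^3+91060960172394*x+167105002963628 over F_{228264378703237}: ladder 1101101 (7 bits); e = f_P(D_Q)/f_Q(D_P).
Result: e(P',Q') = 60232542175844 + 174067359769651*t + 25671060661666*t^2 + 116589173039671*t^3.
(60232542175844 + 174067359769651*t + 25671060661666*t^2 + 116589173039671*t^3)^{6} mod (228264378703237,f) = 158959762696130 + 35682475994713*t + 59002172513196*t^2 + 72592211571551*t^3.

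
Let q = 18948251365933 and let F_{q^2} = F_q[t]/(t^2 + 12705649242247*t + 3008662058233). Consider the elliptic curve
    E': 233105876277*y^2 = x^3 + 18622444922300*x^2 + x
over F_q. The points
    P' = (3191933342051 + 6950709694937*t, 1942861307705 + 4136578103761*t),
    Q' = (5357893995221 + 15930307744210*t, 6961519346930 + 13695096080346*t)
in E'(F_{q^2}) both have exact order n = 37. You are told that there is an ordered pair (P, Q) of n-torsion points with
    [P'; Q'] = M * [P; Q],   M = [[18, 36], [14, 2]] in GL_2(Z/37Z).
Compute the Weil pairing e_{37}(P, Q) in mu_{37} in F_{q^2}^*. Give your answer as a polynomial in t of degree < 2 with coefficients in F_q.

The 37-Weil pairing on E[37] over F_{18948251365933} is alternating-bilinear: e_{37}(P',Q') = e_{37}(P,Q)^det(M).
det M = 18*2 - 36*14 = -468 = 13 (mod 37); 13^{-1} = 20 (mod 37).
(x,y)|->(2777690808341x+8225453124157,2777690808341y) sends E' to y^2=x^3+11942873597138.
Run Miller on y^2=x^3+11942873597138 over F_{18948251365933}: ladder 100101 (6 bits); e = f_P(D_Q)/f_Q(D_P).
e_{37}(P',Q') = 12531065649246 + 288125717361*t.
Finally e_{37}(P,Q) = 5309405334228 + 15406899064121*t.

5309405334228 + 15406899064121*t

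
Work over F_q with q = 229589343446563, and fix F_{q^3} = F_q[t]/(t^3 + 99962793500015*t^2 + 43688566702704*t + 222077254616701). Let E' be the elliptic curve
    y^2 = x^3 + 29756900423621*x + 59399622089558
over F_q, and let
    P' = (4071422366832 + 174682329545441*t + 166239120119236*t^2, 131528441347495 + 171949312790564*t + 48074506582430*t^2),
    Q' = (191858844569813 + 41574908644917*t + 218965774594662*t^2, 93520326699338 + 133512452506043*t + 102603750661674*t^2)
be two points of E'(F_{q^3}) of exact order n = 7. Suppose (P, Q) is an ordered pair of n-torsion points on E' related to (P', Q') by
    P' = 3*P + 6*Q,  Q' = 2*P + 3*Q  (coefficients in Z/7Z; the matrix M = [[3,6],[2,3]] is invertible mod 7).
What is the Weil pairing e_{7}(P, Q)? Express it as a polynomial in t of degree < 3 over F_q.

Since e_{7}(P,P)=e_{7}(Q,Q)=1 and e_{7}(Q,P)=e_{7}(P,Q)^{-1}, expanding e_{7}(3*P + 6*Q,2*P + 3*Q) leaves e(P,Q)^det(M).
3*3 - 6*2 = -3; reduced mod 7: det = 4, inverse 2.
Double-and-add over 111: 3-1 doublings, 3-1 additions; each step l_{T,T}/v_{2T} or l_{T,P'}/v at Q'+S for random S.
So e_{7}(P',Q') = 22645510974126 + 171074084347676*t + 148544283559785*t^2.
e_{7}(P,Q) = (22645510974126 + 171074084347676*t + 148544283559785*t^2)^{2} = 61922908822295 + 36754965746274*t + 202574829569861*t^2.

61922908822295 + 36754965746274*t + 202574829569861*t^2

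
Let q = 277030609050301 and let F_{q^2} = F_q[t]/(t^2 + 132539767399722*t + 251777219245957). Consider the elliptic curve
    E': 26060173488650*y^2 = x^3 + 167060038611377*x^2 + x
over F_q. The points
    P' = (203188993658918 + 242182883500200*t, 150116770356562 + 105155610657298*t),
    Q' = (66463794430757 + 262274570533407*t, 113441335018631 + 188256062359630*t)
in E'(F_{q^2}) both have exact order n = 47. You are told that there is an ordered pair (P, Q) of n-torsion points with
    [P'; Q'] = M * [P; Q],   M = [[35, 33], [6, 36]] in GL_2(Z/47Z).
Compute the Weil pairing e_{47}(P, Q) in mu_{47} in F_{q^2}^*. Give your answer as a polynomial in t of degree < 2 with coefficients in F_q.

e_{47}(aP+bQ,cP+dQ) = e_{47}(P,Q)^(ad-bc); with (a,b,c,d)=(35,33,6,36) this gives the det-47 law.
det(M) mod 47 = 28; its inverse in (Z/47)^* is 42 (check: 28*42 mod 47 = 1).
Undo Montgomery via alpha=79110091243755, beta=4063392574650: (a',b')=(271747775733459,32232822545363) over F_{277030609050301}.
Build f_{47,P'} and f_{47,Q'} via the 6-bit ladder of 47=101111_2; evaluate at shifted divisors; quotient in F_{277030609050301^2}.
The quotient is 171719252155007 + 245867541987056*t.
(171719252155007 + 245867541987056*t)^{42} mod (277030609050301,f) = 206048174703501 + 173290957908722*t.

206048174703501 + 173290957908722*t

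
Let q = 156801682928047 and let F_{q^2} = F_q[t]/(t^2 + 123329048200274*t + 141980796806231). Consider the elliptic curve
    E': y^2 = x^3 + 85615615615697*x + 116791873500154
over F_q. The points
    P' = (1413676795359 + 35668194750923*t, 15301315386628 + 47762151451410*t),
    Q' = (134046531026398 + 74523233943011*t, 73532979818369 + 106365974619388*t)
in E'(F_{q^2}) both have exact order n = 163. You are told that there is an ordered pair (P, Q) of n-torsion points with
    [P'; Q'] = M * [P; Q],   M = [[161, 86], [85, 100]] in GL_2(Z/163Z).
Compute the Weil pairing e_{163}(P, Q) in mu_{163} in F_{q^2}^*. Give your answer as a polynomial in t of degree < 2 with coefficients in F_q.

Alternating bilinearity on E[163] (values in mu_{163} in F_{156801682928047^2}) gives e(P',Q') = e(P,Q)^det(M).
161*100 - 86*85 = 8790; reduced mod 163: det = 151, inverse 95.
Miller loop for e_{163} over F_{156801682928047^2}: bits of 163 = 10100011; 7 double steps + 3 add steps, l/v at each.
Miller gives e_{163}(P',Q') = 66242317879417 + 106840360606525*t in F_{156801682928047^2}.
(66242317879417 + 106840360606525*t)^{95} mod (156801682928047,f) = 104161202970000 + 9976423125400*t.

104161202970000 + 9976423125400*t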